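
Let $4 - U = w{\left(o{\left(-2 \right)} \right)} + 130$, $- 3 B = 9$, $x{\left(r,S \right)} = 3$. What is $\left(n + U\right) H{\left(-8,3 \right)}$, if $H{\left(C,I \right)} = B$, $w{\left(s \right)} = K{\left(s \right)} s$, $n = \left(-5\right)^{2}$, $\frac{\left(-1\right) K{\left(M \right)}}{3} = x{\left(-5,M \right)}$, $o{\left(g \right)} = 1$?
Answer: $276$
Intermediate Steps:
$K{\left(M \right)} = -9$ ($K{\left(M \right)} = \left(-3\right) 3 = -9$)
$n = 25$
$w{\left(s \right)} = - 9 s$
$B = -3$ ($B = \left(- \frac{1}{3}\right) 9 = -3$)
$H{\left(C,I \right)} = -3$
$U = -117$ ($U = 4 - \left(\left(-9\right) 1 + 130\right) = 4 - \left(-9 + 130\right) = 4 - 121 = -117$)
$\left(n + U\right) H{\left(-8,3 \right)} = \left(25 - 117\right) \left(-3\right) = \left(-92\right) \left(-3\right) = 276$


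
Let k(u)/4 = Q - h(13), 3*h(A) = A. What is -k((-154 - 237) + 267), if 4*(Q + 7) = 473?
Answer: -1283/3 ≈ -427.67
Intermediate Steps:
Q = 445/4 (Q = -7 + (¼)*473 = -7 + 473/4 = 445/4 ≈ 111.25)
h(A) = A/3
k(u) = 1283/3 (k(u) = 4*(445/4 - 13/3) = 4*(1283/12) = 1283/3)
-k((-154 - 237) + 267) = -1*1283/3 = -1283/3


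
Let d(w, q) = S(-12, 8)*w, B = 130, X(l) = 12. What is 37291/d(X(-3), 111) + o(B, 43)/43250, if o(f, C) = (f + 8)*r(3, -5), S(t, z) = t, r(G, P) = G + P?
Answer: -806437747/3114000 ≈ -258.97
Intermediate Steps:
d(w, q) = -12*w
o(f, C) = -16 - 2*f (o(f, C) = (f + 8)*(3 - 5) = (8 + f)*(-2) = -16 - 2*f)
37291/d(X(-3), 111) + o(B, 43)/43250 = 37291/((-12*12)) + (-16 - 2*130)/43250 = 37291/(-144) + (-16 - 260)*(1/43250) = 37291*(-1/144) - 276*1/43250 = -37291/144 - 138/21625 = -806437747/3114000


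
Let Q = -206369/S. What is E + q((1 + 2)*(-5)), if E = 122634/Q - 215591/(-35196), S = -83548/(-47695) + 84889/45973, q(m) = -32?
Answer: -446138519202940872491/15926247726885349140 ≈ -28.013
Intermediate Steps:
S = 7889733059/2192682235 (S = -83548*(-1/47695) + 84889*(1/45973) = 83548/47695 + 84889/45973 = 7889733059/2192682235 ≈ 3.5982)
Q = -452501640154715/7889733059 (Q = -206369/7889733059/2192682235 = -206369*2192682235/7889733059 = -452501640154715/7889733059 ≈ -57353.)
E = 63501408057390299989/15926247726885349140 (E = 122634/(-452501640154715/7889733059) - 215591/(-35196) = 122634*(-7889733059/452501640154715) - 215591*(-1/35196) = -967549523957406/452501640154715 + 215591/35196 = 63501408057390299989/15926247726885349140 ≈ 3.9872)
E + q((1 + 2)*(-5)) = 63501408057390299989/15926247726885349140 - 32 = -446138519202940872491/15926247726885349140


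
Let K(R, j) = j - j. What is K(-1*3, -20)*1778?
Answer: 0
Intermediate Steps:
K(R, j) = 0
K(-1*3, -20)*1778 = 0*1778 = 0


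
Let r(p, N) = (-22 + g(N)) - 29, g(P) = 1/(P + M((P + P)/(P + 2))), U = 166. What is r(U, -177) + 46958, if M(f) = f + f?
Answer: 1419733994/30267 ≈ 46907.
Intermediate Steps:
M(f) = 2*f
g(P) = 1/(P + 4*P/(2 + P)) (g(P) = 1/(P + 2*((P + P)/(P + 2))) = 1/(P + 2*((2*P)/(2 + P))) = 1/(P + 2*(2*P/(2 + P))) = 1/(P + 4*P/(2 + P)))
r(p, N) = -51 + (2 + N)/(N*(6 + N)) (r(p, N) = (-22 + (2 + N)/(N*(6 + N))) - 29 = -51 + (2 + N)/(N*(6 + N)))
r(U, -177) + 46958 = (2 - 305*(-177) - 51*(-177)²)/((-177)*(6 - 177)) + 46958 = -1/177*(2 + 53985 - 51*31329)/(-171) + 46958 = -1/177*(-1/171)*(2 + 53985 - 1597779) + 46958 = -1/177*(-1/171)*(-1543792) + 46958 = -1543792/30267 + 46958 = 1419733994/30267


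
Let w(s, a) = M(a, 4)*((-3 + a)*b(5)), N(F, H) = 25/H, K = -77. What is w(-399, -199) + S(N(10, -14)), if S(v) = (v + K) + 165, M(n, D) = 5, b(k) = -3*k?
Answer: 213307/14 ≈ 15236.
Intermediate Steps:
w(s, a) = 225 - 75*a (w(s, a) = 5*((-3 + a)*(-3*5)) = 5*((-3 + a)*(-15)) = 5*(45 - 15*a) = 225 - 75*a)
S(v) = 88 + v (S(v) = (v - 77) + 165 = (-77 + v) + 165 = 88 + v)
w(-399, -199) + S(N(10, -14)) = (225 - 75*(-199)) + (88 + 25/(-14)) = (225 + 14925) + (88 + 25*(-1/14)) = 15150 + (88 - 25/14) = 15150 + 1207/14 = 213307/14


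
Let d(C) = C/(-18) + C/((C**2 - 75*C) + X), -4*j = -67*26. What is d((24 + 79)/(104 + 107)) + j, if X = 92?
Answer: 75854434075/174185142 ≈ 435.48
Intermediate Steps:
j = 871/2 (j = -(-67)*26/4 = -1/4*(-1742) = 871/2 ≈ 435.50)
d(C) = -C/18 + C/(92 + C**2 - 75*C) (d(C) = C/(-18) + C/((C**2 - 75*C) + 92) = C*(-1/18) + C/(92 + C**2 - 75*C) = -C/18 + C/(92 + C**2 - 75*C))
d((24 + 79)/(104 + 107)) + j = ((24 + 79)/(104 + 107))*(-74 - ((24 + 79)/(104 + 107))**2 + 75*((24 + 79)/(104 + 107)))/(18*(92 + ((24 + 79)/(104 + 107))**2 - 75*(24 + 79)/(104 + 107))) + 871/2 = (103/211)*(-74 - (103/211)**2 + 75*(103/211))/(18*(92 + (103/211)**2 - 7725/211)) + 871/2 = (103*(1/211))*(-74 - (103*(1/211))**2 + 75*(103*(1/211)))/(18*(92 + (103*(1/211))**2 - 7725/211)) + 871/2 = (1/18)*(103/211)*(-74 - (103/211)**2 + 75*(103/211))/(92 + (103/211)**2 - 75*103/211) + 871/2 = (1/18)*(103/211)*(-74 - 1*10609/44521 + 7725/211)/(92 + 10609/44521 - 7725/211) + 871/2 = (1/18)*(103/211)*(-74 - 10609/44521 + 7725/211)/(2476566/44521) + 871/2 = (1/18)*(103/211)*(44521/2476566)*(-1675188/44521) + 871/2 = -1597633/87092571 + 871/2 = 75854434075/174185142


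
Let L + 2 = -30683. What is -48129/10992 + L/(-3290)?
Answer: 5964837/1205456 ≈ 4.9482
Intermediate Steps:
L = -30685 (L = -2 - 30683 = -30685)
-48129/10992 + L/(-3290) = -48129/10992 - 30685/(-3290) = -48129*1/10992 - 30685*(-1/3290) = -16043/3664 + 6137/658 = 5964837/1205456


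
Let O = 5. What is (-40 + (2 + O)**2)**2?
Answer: 81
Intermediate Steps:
(-40 + (2 + O)**2)**2 = (-40 + (2 + 5)**2)**2 = (-40 + 7**2)**2 = (-40 + 49)**2 = 9**2 = 81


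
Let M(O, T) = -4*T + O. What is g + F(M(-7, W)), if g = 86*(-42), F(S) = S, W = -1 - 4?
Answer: -3599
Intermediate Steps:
W = -5
M(O, T) = O - 4*T
g = -3612
g + F(M(-7, W)) = -3612 + (-7 - 4*(-5)) = -3612 + (-7 + 20) = -3612 + 13 = -3599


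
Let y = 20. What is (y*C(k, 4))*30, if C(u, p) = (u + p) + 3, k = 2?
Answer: 5400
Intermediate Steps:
C(u, p) = 3 + p + u (C(u, p) = (p + u) + 3 = 3 + p + u)
(y*C(k, 4))*30 = (20*(3 + 4 + 2))*30 = (20*9)*30 = 180*30 = 5400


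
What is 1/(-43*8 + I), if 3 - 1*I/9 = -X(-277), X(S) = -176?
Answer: -1/1901 ≈ -0.00052604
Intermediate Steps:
I = -1557 (I = 27 - (-9)*(-176) = 27 - 9*176 = 27 - 1584 = -1557)
1/(-43*8 + I) = 1/(-43*8 - 1557) = 1/(-344 - 1557) = 1/(-1901) = -1/1901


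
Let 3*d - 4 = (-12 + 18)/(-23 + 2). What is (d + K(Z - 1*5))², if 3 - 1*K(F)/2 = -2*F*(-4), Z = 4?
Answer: 238144/441 ≈ 540.01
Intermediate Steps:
d = 26/21 (d = 4/3 + ((-12 + 18)/(-23 + 2))/3 = 4/3 + (6/(-21))/3 = 4/3 + (6*(-1/21))/3 = 4/3 + (⅓)*(-2/7) = 4/3 - 2/21 = 26/21 ≈ 1.2381)
K(F) = 6 - 16*F (K(F) = 6 - 2*(-2*F)*(-4) = 6 - 16*F)
(d + K(Z - 1*5))² = (26/21 + (6 - 16*(4 - 1*5)))² = (26/21 + (6 - 16*(4 - 5)))² = (26/21 + (6 - 16*(-1)))² = (26/21 + (6 + 16))² = (26/21 + 22)² = (488/21)² = 238144/441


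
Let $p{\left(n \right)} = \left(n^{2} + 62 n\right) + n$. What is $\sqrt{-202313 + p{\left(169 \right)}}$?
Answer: $i \sqrt{163105} \approx 403.86 i$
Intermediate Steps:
$p{\left(n \right)} = n^{2} + 63 n$
$\sqrt{-202313 + p{\left(169 \right)}} = \sqrt{-202313 + 169 \left(63 + 169\right)} = \sqrt{-202313 + 169 \cdot 232} = \sqrt{-202313 + 39208} = \sqrt{-163105} = i \sqrt{163105}$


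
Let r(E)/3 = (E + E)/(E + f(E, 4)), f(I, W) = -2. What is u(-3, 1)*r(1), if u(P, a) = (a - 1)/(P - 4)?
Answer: 0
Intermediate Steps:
r(E) = 6*E/(-2 + E) (r(E) = 3*((E + E)/(E - 2)) = 3*((2*E)/(-2 + E)) = 3*(2*E/(-2 + E)) = 6*E/(-2 + E))
u(P, a) = (-1 + a)/(-4 + P)
u(-3, 1)*r(1) = ((-1 + 1)/(-4 - 3))*(6*1/(-2 + 1)) = (0/(-7))*(6*1/(-1)) = (-1/7*0)*(6*1*(-1)) = 0*(-6) = 0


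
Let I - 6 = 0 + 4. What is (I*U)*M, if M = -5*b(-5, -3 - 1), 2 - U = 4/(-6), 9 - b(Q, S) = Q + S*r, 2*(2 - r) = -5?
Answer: -12800/3 ≈ -4266.7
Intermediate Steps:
r = 9/2 (r = 2 - ½*(-5) = 2 + 5/2 = 9/2 ≈ 4.5000)
I = 10 (I = 6 + (0 + 4) = 6 + 4 = 10)
b(Q, S) = 9 - Q - 9*S/2 (b(Q, S) = 9 - (Q + S*(9/2)) = 9 - (Q + 9*S/2) = 9 + (-Q - 9*S/2) = 9 - Q - 9*S/2)
U = 8/3 (U = 2 - 4/(-6) = 2 - 4*(-1)/6 = 2 - 1*(-⅔) = 2 + ⅔ = 8/3 ≈ 2.6667)
M = -160 (M = -5*(9 - 1*(-5) - 9*(-3 - 1)/2) = -5*(9 + 5 - 9/2*(-4)) = -5*(9 + 5 + 18) = -5*32 = -160)
(I*U)*M = (10*(8/3))*(-160) = (80/3)*(-160) = -12800/3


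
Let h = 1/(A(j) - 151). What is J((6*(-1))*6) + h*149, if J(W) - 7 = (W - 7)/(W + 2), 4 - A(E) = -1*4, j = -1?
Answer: 35117/4862 ≈ 7.2227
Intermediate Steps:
A(E) = 8 (A(E) = 4 - (-1)*4 = 4 - 1*(-4) = 4 + 4 = 8)
J(W) = 7 + (-7 + W)/(2 + W) (J(W) = 7 + (W - 7)/(W + 2) = 7 + (-7 + W)/(2 + W))
h = -1/143 (h = 1/(8 - 151) = 1/(-143) = -1/143 ≈ -0.0069930)
J((6*(-1))*6) + h*149 = (7 + 8*((6*(-1))*6))/(2 + (6*(-1))*6) - 1/143*149 = (7 + 8*(-6*6))/(2 - 6*6) - 149/143 = (7 + 8*(-36))/(2 - 36) - 149/143 = (7 - 288)/(-34) - 149/143 = -1/34*(-281) - 149/143 = 281/34 - 149/143 = 35117/4862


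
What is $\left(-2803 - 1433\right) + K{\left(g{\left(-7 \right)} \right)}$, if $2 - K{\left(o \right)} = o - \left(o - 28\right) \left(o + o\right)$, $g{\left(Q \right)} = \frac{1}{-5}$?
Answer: $- \frac{105563}{25} \approx -4222.5$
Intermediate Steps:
$g{\left(Q \right)} = - \frac{1}{5}$
$K{\left(o \right)} = 2 - o + 2 o \left(-28 + o\right)$ ($K{\left(o \right)} = 2 - \left(o - \left(o - 28\right) \left(o + o\right)\right) = 2 - \left(o - \left(-28 + o\right) 2 o\right) = 2 - \left(o - 2 o \left(-28 + o\right)\right) = 2 + \left(- o + 2 o \left(-28 + o\right)\right) = 2 - o + 2 o \left(-28 + o\right)$)
$\left(-2803 - 1433\right) + K{\left(g{\left(-7 \right)} \right)} = \left(-2803 - 1433\right) + \left(2 - - \frac{57}{5} + 2 \left(- \frac{1}{5}\right)^{2}\right) = -4236 + \left(2 + \frac{57}{5} + 2 \cdot \frac{1}{25}\right) = -4236 + \left(2 + \frac{57}{5} + \frac{2}{25}\right) = -4236 + \frac{337}{25} = - \frac{105563}{25}$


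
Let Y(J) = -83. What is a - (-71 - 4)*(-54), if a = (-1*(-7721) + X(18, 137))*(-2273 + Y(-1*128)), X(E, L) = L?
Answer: -18517498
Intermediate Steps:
a = -18513448 (a = (-1*(-7721) + 137)*(-2273 - 83) = (7721 + 137)*(-2356) = 7858*(-2356) = -18513448)
a - (-71 - 4)*(-54) = -18513448 - (-71 - 4)*(-54) = -18513448 - (-75)*(-54) = -18513448 - 1*4050 = -18513448 - 4050 = -18517498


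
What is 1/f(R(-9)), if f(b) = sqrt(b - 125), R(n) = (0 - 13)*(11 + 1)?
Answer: -I*sqrt(281)/281 ≈ -0.059655*I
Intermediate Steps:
R(n) = -156 (R(n) = -13*12 = -156)
f(b) = sqrt(-125 + b)
1/f(R(-9)) = 1/(sqrt(-125 - 156)) = 1/(sqrt(-281)) = 1/(I*sqrt(281)) = -I*sqrt(281)/281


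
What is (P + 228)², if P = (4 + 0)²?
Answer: 59536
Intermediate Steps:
P = 16 (P = 4² = 16)
(P + 228)² = (16 + 228)² = 244² = 59536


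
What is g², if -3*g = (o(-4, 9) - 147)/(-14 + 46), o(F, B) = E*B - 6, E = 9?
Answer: 9/16 ≈ 0.56250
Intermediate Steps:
o(F, B) = -6 + 9*B (o(F, B) = 9*B - 6 = -6 + 9*B)
g = ¾ (g = -((-6 + 9*9) - 147)/(3*(-14 + 46)) = -((-6 + 81) - 147)/(3*32) = -(75 - 147)/(3*32) = -(-24)/32 = -⅓*(-9/4) = ¾ ≈ 0.75000)
g² = (¾)² = 9/16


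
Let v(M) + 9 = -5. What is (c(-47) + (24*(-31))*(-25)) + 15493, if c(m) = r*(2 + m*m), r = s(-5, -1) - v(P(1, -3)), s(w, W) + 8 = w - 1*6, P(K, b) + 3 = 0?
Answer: 23038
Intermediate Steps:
P(K, b) = -3 (P(K, b) = -3 + 0 = -3)
v(M) = -14 (v(M) = -9 - 5 = -14)
s(w, W) = -14 + w (s(w, W) = -8 + (w - 1*6) = -8 + (w - 6) = -8 + (-6 + w) = -14 + w)
r = -5 (r = (-14 - 5) - 1*(-14) = -19 + 14 = -5)
c(m) = -10 - 5*m**2 (c(m) = -5*(2 + m*m) = -5*(2 + m**2) = -10 - 5*m**2)
(c(-47) + (24*(-31))*(-25)) + 15493 = ((-10 - 5*(-47)**2) + (24*(-31))*(-25)) + 15493 = ((-10 - 5*2209) - 744*(-25)) + 15493 = ((-10 - 11045) + 18600) + 15493 = (-11055 + 18600) + 15493 = 7545 + 15493 = 23038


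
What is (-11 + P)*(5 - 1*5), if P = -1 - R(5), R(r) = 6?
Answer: 0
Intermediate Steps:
P = -7 (P = -1 - 1*6 = -1 - 6 = -7)
(-11 + P)*(5 - 1*5) = (-11 - 7)*(5 - 1*5) = -18*(5 - 5) = -18*0 = 0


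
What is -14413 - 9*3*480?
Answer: -27373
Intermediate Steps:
-14413 - 9*3*480 = -14413 - 27*480 = -14413 - 12960 = -27373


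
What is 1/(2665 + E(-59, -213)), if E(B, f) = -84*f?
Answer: 1/20557 ≈ 4.8645e-5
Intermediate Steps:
1/(2665 + E(-59, -213)) = 1/(2665 - 84*(-213)) = 1/(2665 + 17892) = 1/20557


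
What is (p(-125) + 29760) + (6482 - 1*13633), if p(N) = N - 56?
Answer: 22428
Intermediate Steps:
p(N) = -56 + N
(p(-125) + 29760) + (6482 - 1*13633) = ((-56 - 125) + 29760) + (6482 - 1*13633) = (-181 + 29760) + (6482 - 13633) = 29579 - 7151 = 22428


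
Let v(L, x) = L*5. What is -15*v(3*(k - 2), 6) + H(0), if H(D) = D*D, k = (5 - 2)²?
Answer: -1575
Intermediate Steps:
k = 9 (k = 3² = 9)
v(L, x) = 5*L
H(D) = D²
-15*v(3*(k - 2), 6) + H(0) = -75*3*(9 - 2) + 0² = -75*3*7 + 0 = -75*21 + 0 = -15*105 + 0 = -1575 + 0 = -1575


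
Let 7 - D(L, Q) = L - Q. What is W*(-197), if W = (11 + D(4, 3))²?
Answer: -56933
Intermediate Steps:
D(L, Q) = 7 + Q - L (D(L, Q) = 7 - (L - Q) = 7 + (Q - L) = 7 + Q - L)
W = 289 (W = (11 + (7 + 3 - 1*4))² = (11 + (7 + 3 - 4))² = (11 + 6)² = 17² = 289)
W*(-197) = 289*(-197) = -56933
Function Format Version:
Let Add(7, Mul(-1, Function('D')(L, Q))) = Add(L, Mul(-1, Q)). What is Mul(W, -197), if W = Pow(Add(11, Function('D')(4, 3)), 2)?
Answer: -56933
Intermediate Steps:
Function('D')(L, Q) = Add(7, Q, Mul(-1, L)) (Function('D')(L, Q) = Add(7, Mul(-1, Add(L, Mul(-1, Q)))) = Add(7, Add(Q, Mul(-1, L))) = Add(7, Q, Mul(-1, L)))
W = 289 (W = Pow(Add(11, Add(7, 3, Mul(-1, 4))), 2) = Pow(Add(11, Add(7, 3, -4)), 2) = Pow(Add(11, 6), 2) = Pow(17, 2) = 289)
Mul(W, -197) = Mul(289, -197) = -56933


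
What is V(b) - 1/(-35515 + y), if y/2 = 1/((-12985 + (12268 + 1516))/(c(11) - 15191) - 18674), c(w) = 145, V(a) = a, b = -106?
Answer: -1057735832895719/9978642583637 ≈ -106.00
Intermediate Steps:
y = -30092/280969803 (y = 2/((-12985 + (12268 + 1516))/(145 - 15191) - 18674) = 2/((-12985 + 13784)/(-15046) - 18674) = 2/(799*(-1/15046) - 18674) = 2/(-799/15046 - 18674) = 2/(-280969803/15046) = 2*(-15046/280969803) = -30092/280969803 ≈ -0.00010710)
V(b) - 1/(-35515 + y) = -106 - 1/(-35515 - 30092/280969803) = -106 - 1/(-9978642583637/280969803) = -106 - 1*(-280969803/9978642583637) = -106 + 280969803/9978642583637 = -1057735832895719/9978642583637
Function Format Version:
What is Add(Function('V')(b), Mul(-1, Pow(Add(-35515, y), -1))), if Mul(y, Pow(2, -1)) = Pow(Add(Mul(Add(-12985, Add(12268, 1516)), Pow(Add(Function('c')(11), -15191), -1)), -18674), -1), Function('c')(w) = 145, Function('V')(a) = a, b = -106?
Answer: Rational(-1057735832895719, 9978642583637) ≈ -106.00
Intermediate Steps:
y = Rational(-30092, 280969803) (y = Mul(2, Pow(Add(Mul(Add(-12985, Add(12268, 1516)), Pow(Add(145, -15191), -1)), -18674), -1)) = Mul(2, Pow(Add(Mul(Add(-12985, 13784), Pow(-15046, -1)), -18674), -1)) = Mul(2, Pow(Add(Mul(799, Rational(-1, 15046)), -18674), -1)) = Mul(2, Pow(Add(Rational(-799, 15046), -18674), -1)) = Mul(2, Pow(Rational(-280969803, 15046), -1)) = Mul(2, Rational(-15046, 280969803)) = Rational(-30092, 280969803) ≈ -0.00010710)
Add(Function('V')(b), Mul(-1, Pow(Add(-35515, y), -1))) = Add(-106, Mul(-1, Pow(Add(-35515, Rational(-30092, 280969803)), -1))) = Add(-106, Mul(-1, Pow(Rational(-9978642583637, 280969803), -1))) = Add(-106, Mul(-1, Rational(-280969803, 9978642583637))) = Add(-106, Rational(280969803, 9978642583637)) = Rational(-1057735832895719, 9978642583637)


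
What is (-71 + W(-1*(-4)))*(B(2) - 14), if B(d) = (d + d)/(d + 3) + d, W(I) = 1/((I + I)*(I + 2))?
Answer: 23849/30 ≈ 794.97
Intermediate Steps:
W(I) = 1/(2*I*(2 + I)) (W(I) = 1/((2*I)*(2 + I)) = 1/(2*I*(2 + I)))
B(d) = d + 2*d/(3 + d) (B(d) = (2*d)/(3 + d) + d = 2*d/(3 + d) + d = d + 2*d/(3 + d))
(-71 + W(-1*(-4)))*(B(2) - 14) = (-71 + 1/(2*((-1*(-4)))*(2 - 1*(-4))))*(2*(5 + 2)/(3 + 2) - 14) = (-71 + (1/2)/(4*(2 + 4)))*(2*7/5 - 14) = (-71 + (1/2)*(1/4)/6)*(2*(1/5)*7 - 14) = (-71 + (1/2)*(1/4)*(1/6))*(14/5 - 14) = (-71 + 1/48)*(-56/5) = -3407/48*(-56/5) = 23849/30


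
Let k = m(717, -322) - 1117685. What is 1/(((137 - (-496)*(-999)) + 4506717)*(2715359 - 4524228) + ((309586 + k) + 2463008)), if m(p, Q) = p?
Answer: -1/7256005007524 ≈ -1.3782e-13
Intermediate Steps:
k = -1116968 (k = 717 - 1117685 = -1116968)
1/(((137 - (-496)*(-999)) + 4506717)*(2715359 - 4524228) + ((309586 + k) + 2463008)) = 1/(((137 - (-496)*(-999)) + 4506717)*(2715359 - 4524228) + ((309586 - 1116968) + 2463008)) = 1/(((137 - 496*999) + 4506717)*(-1808869) + (-807382 + 2463008)) = 1/(((137 - 495504) + 4506717)*(-1808869) + 1655626) = 1/((-495367 + 4506717)*(-1808869) + 1655626) = 1/(4011350*(-1808869) + 1655626) = 1/(-7256006663150 + 1655626) = 1/(-7256005007524) = -1/7256005007524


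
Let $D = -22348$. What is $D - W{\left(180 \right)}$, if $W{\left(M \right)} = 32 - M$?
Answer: $-22200$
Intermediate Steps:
$D - W{\left(180 \right)} = -22348 - \left(32 - 180\right) = -22348 - -148 = -22348 + 148 = -22200$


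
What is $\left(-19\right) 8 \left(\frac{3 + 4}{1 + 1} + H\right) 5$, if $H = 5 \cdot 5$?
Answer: $-21660$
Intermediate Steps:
$H = 25$
$\left(-19\right) 8 \left(\frac{3 + 4}{1 + 1} + H\right) 5 = \left(-19\right) 8 \left(\frac{3 + 4}{1 + 1} + 25\right) 5 = - 152 \left(\frac{7}{2} + 25\right) 5 = - 152 \cdot \frac{57}{2} \cdot 5 = \left(-152\right) \frac{285}{2} = -21660$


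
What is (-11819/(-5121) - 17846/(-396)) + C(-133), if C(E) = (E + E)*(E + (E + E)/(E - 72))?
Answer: 810202642933/23095710 ≈ 35080.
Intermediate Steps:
C(E) = 2*E*(E + 2*E/(-72 + E)) (C(E) = (2*E)*(E + (2*E)/(-72 + E)) = (2*E)*(E + 2*E/(-72 + E)) = 2*E*(E + 2*E/(-72 + E)))
(-11819/(-5121) - 17846/(-396)) + C(-133) = (-11819/(-5121) - 17846/(-396)) + 2*(-133)²*(-70 - 133)/(-72 - 133) = (-11819*(-1/5121) - 17846*(-1/396)) + 2*17689*(-203)/(-205) = (11819/5121 + 8923/198) + 2*17689*(-1/205)*(-203) = 5337205/112662 + 7181734/205 = 810202642933/23095710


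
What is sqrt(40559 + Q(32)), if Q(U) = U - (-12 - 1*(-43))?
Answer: 52*sqrt(15) ≈ 201.40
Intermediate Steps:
Q(U) = -31 + U (Q(U) = U - (-12 + 43) = U - 1*31 = U - 31 = -31 + U)
sqrt(40559 + Q(32)) = sqrt(40559 + (-31 + 32)) = sqrt(40559 + 1) = sqrt(40560) = 52*sqrt(15)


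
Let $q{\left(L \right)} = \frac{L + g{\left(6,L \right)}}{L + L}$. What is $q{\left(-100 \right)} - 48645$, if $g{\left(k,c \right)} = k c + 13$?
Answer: $- \frac{9728313}{200} \approx -48642.0$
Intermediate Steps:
$g{\left(k,c \right)} = 13 + c k$ ($g{\left(k,c \right)} = c k + 13 = 13 + c k$)
$q{\left(L \right)} = \frac{13 + 7 L}{2 L}$ ($q{\left(L \right)} = \frac{L + \left(13 + L 6\right)}{L + L} = \frac{L + \left(13 + 6 L\right)}{2 L} = \left(13 + 7 L\right) \frac{1}{2 L} = \frac{13 + 7 L}{2 L}$)
$q{\left(-100 \right)} - 48645 = \frac{13 + 7 \left(-100\right)}{2 \left(-100\right)} - 48645 = \frac{1}{2} \left(- \frac{1}{100}\right) \left(13 - 700\right) - 48645 = \frac{1}{2} \left(- \frac{1}{100}\right) \left(-687\right) - 48645 = \frac{687}{200} - 48645 = - \frac{9728313}{200}$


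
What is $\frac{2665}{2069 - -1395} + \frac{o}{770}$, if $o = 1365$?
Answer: $\frac{96863}{38104} \approx 2.5421$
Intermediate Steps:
$\frac{2665}{2069 - -1395} + \frac{o}{770} = \frac{2665}{2069 - -1395} + \frac{1365}{770} = \frac{2665}{2069 + 1395} + 1365 \cdot \frac{1}{770} = \frac{2665}{3464} + \frac{39}{22} = \frac{96863}{38104}$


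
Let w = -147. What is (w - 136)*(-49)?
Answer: 13867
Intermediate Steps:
(w - 136)*(-49) = (-147 - 136)*(-49) = -283*(-49) = 13867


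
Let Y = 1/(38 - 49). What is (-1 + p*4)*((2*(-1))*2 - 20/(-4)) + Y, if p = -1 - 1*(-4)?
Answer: 120/11 ≈ 10.909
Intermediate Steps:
p = 3 (p = -1 + 4 = 3)
Y = -1/11 (Y = 1/(-11) = -1/11 ≈ -0.090909)
(-1 + p*4)*((2*(-1))*2 - 20/(-4)) + Y = (-1 + 3*4)*((2*(-1))*2 - 20/(-4)) - 1/11 = (-1 + 12)*(-2*2 - 20*(-1)/4) - 1/11 = 11*(-4 - 5*(-1)) - 1/11 = 11*(-4 + 5) - 1/11 = 11*1 - 1/11 = 11 - 1/11 = 120/11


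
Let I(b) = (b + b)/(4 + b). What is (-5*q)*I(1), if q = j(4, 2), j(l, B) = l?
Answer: -8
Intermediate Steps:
I(b) = 2*b/(4 + b) (I(b) = (2*b)/(4 + b) = 2*b/(4 + b))
q = 4
(-5*q)*I(1) = (-5*4)*(2*1/(4 + 1)) = -40/5 = -20*2/5 = -8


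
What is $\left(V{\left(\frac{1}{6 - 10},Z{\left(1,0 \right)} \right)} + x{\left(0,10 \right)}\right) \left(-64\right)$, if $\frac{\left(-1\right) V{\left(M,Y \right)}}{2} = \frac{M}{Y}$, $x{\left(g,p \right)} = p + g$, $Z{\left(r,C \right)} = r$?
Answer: $-672$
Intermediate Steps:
$x{\left(g,p \right)} = g + p$
$V{\left(M,Y \right)} = - \frac{2 M}{Y}$ ($V{\left(M,Y \right)} = - 2 \frac{M}{Y} = - \frac{2 M}{Y}$)
$\left(V{\left(\frac{1}{6 - 10},Z{\left(1,0 \right)} \right)} + x{\left(0,10 \right)}\right) \left(-64\right) = \left(- \frac{2}{\left(6 - 10\right) 1} + \left(0 + 10\right)\right) \left(-64\right) = \left(\left(-2\right) \frac{1}{-4} \cdot 1 + 10\right) \left(-64\right) = \left(\left(-2\right) \left(- \frac{1}{4}\right) 1 + 10\right) \left(-64\right) = \left(\frac{1}{2} + 10\right) \left(-64\right) = \frac{21}{2} \left(-64\right) = -672$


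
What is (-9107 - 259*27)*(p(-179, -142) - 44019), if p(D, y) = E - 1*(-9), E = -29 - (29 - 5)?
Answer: 709414300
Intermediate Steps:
E = -53 (E = -29 - 1*24 = -29 - 24 = -53)
p(D, y) = -44 (p(D, y) = -53 - 1*(-9) = -53 + 9 = -44)
(-9107 - 259*27)*(p(-179, -142) - 44019) = (-9107 - 259*27)*(-44 - 44019) = (-9107 - 6993)*(-44063) = -16100*(-44063) = 709414300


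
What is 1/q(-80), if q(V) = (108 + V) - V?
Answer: 1/108 ≈ 0.0092593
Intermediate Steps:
q(V) = 108
1/q(-80) = 1/108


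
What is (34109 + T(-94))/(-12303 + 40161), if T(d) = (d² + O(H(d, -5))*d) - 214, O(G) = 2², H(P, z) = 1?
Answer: 42355/27858 ≈ 1.5204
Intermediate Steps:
O(G) = 4
T(d) = -214 + d² + 4*d (T(d) = (d² + 4*d) - 214 = -214 + d² + 4*d)
(34109 + T(-94))/(-12303 + 40161) = (34109 + (-214 + (-94)² + 4*(-94)))/(-12303 + 40161) = (34109 + (-214 + 8836 - 376))/27858 = (34109 + 8246)*(1/27858) = 42355*(1/27858) = 42355/27858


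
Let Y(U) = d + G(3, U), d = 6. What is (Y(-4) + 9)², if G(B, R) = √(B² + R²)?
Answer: 400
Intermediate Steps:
Y(U) = 6 + √(9 + U²) (Y(U) = 6 + √(3² + U²) = 6 + √(9 + U²))
(Y(-4) + 9)² = ((6 + √(9 + (-4)²)) + 9)² = ((6 + √(9 + 16)) + 9)² = ((6 + √25) + 9)² = ((6 + 5) + 9)² = (11 + 9)² = 20² = 400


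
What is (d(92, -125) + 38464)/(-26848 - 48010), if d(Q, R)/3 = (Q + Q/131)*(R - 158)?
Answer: 2635736/4903199 ≈ 0.53755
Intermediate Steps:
d(Q, R) = 396*Q*(-158 + R)/131 (d(Q, R) = 3*((Q + Q/131)*(R - 158)) = 3*((Q + Q*(1/131))*(-158 + R)) = 3*((Q + Q/131)*(-158 + R)) = 3*((132*Q/131)*(-158 + R)) = 3*(132*Q*(-158 + R)/131) = 396*Q*(-158 + R)/131)
(d(92, -125) + 38464)/(-26848 - 48010) = ((396/131)*92*(-158 - 125) + 38464)/(-26848 - 48010) = ((396/131)*92*(-283) + 38464)/(-74858) = (-10310256/131 + 38464)*(-1/74858) = -5271472/131*(-1/74858) = 2635736/4903199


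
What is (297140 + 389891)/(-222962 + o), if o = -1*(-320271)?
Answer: 687031/97309 ≈ 7.0603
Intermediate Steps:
o = 320271
(297140 + 389891)/(-222962 + o) = (297140 + 389891)/(-222962 + 320271) = 687031/97309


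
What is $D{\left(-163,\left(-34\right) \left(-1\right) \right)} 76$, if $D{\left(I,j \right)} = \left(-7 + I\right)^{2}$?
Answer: $2196400$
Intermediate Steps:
$D{\left(-163,\left(-34\right) \left(-1\right) \right)} 76 = \left(-7 - 163\right)^{2} \cdot 76 = \left(-170\right)^{2} \cdot 76 = 28900 \cdot 76 = 2196400$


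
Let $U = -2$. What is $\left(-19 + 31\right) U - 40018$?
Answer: $-40042$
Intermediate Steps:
$\left(-19 + 31\right) U - 40018 = \left(-19 + 31\right) \left(-2\right) - 40018 = 12 \left(-2\right) - 40018 = -24 - 40018 = -40042$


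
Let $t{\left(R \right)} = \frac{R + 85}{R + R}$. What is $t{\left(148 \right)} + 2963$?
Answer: $\frac{877281}{296} \approx 2963.8$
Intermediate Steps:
$t{\left(R \right)} = \frac{85 + R}{2 R}$
$t{\left(148 \right)} + 2963 = \frac{85 + 148}{2 \cdot 148} + 2963 = \frac{1}{2} \cdot \frac{1}{148} \cdot 233 + 2963 = \frac{233}{296} + 2963 = \frac{877281}{296}$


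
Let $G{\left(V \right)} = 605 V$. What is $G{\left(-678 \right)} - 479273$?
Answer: $-889463$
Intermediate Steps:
$G{\left(-678 \right)} - 479273 = 605 \left(-678\right) - 479273 = -410190 - 479273 = -889463$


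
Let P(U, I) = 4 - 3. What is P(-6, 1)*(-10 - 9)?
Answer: -19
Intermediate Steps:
P(U, I) = 1
P(-6, 1)*(-10 - 9) = 1*(-10 - 9) = 1*(-19) = -19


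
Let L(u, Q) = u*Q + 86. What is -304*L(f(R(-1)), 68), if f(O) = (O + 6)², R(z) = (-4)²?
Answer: -10031392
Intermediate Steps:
R(z) = 16
f(O) = (6 + O)²
L(u, Q) = 86 + Q*u (L(u, Q) = Q*u + 86 = 86 + Q*u)
-304*L(f(R(-1)), 68) = -304*(86 + 68*(6 + 16)²) = -304*(86 + 68*22²) = -304*(86 + 68*484) = -304*(86 + 32912) = -304*32998 = -10031392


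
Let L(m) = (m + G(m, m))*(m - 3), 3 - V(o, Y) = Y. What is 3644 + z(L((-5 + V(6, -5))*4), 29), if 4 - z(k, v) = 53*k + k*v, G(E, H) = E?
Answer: -14064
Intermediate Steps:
V(o, Y) = 3 - Y
L(m) = 2*m*(-3 + m) (L(m) = (m + m)*(m - 3) = (2*m)*(-3 + m) = 2*m*(-3 + m))
z(k, v) = 4 - 53*k - k*v (z(k, v) = 4 - (53*k + k*v) = 4 + (-53*k - k*v) = 4 - 53*k - k*v)
3644 + z(L((-5 + V(6, -5))*4), 29) = 3644 + (4 - 106*(-5 + (3 - 1*(-5)))*4*(-3 + (-5 + (3 - 1*(-5)))*4) - 1*2*((-5 + (3 - 1*(-5)))*4)*(-3 + (-5 + (3 - 1*(-5)))*4)*29) = 3644 + (4 - 106*(-5 + (3 + 5))*4*(-3 + (-5 + (3 + 5))*4) - 1*2*((-5 + (3 + 5))*4)*(-3 + (-5 + (3 + 5))*4)*29) = 3644 + (4 - 106*(-5 + 8)*4*(-3 + (-5 + 8)*4) - 1*2*((-5 + 8)*4)*(-3 + (-5 + 8)*4)*29) = 3644 + (4 - 106*3*4*(-3 + 3*4) - 1*2*(3*4)*(-3 + 3*4)*29) = 3644 + (4 - 106*12*(-3 + 12) - 1*2*12*(-3 + 12)*29) = 3644 + (4 - 106*12*9 - 1*2*12*9*29) = 3644 + (4 - 53*216 - 1*216*29) = 3644 + (4 - 11448 - 6264) = 3644 - 17708 = -14064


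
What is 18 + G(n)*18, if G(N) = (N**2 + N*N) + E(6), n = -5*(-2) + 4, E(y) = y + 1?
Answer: 7200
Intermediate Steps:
E(y) = 1 + y
n = 14 (n = 10 + 4 = 14)
G(N) = 7 + 2*N**2 (G(N) = (N**2 + N*N) + (1 + 6) = (N**2 + N**2) + 7 = 2*N**2 + 7 = 7 + 2*N**2)
18 + G(n)*18 = 18 + (7 + 2*14**2)*18 = 18 + (7 + 2*196)*18 = 18 + (7 + 392)*18 = 18 + 399*18 = 18 + 7182 = 7200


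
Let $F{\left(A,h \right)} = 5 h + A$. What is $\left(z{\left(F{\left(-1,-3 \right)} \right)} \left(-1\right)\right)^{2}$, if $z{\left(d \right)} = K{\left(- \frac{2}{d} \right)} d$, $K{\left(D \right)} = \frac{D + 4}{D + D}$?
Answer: $69696$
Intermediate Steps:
$K{\left(D \right)} = \frac{4 + D}{2 D}$
$F{\left(A,h \right)} = A + 5 h$
$z{\left(d \right)} = - \frac{d^{2} \left(4 - \frac{2}{d}\right)}{4}$ ($z{\left(d \right)} = \frac{4 - \frac{2}{d}}{2 \left(- \frac{2}{d}\right)} d = \frac{- \frac{d}{2} \left(4 - \frac{2}{d}\right)}{2} d = - \frac{d \left(4 - \frac{2}{d}\right)}{4} d = - \frac{d^{2} \left(4 - \frac{2}{d}\right)}{4}$)
$\left(z{\left(F{\left(-1,-3 \right)} \right)} \left(-1\right)\right)^{2} = \left(\left(-1 + 5 \left(-3\right)\right) \left(\frac{1}{2} - \left(-1 + 5 \left(-3\right)\right)\right) \left(-1\right)\right)^{2} = \left(\left(-1 - 15\right) \left(\frac{1}{2} - \left(-1 - 15\right)\right) \left(-1\right)\right)^{2} = \left(- 16 \left(\frac{1}{2} - -16\right) \left(-1\right)\right)^{2} = \left(- 16 \left(\frac{1}{2} + 16\right) \left(-1\right)\right)^{2} = \left(\left(-16\right) \frac{33}{2} \left(-1\right)\right)^{2} = \left(\left(-264\right) \left(-1\right)\right)^{2} = 264^{2} = 69696$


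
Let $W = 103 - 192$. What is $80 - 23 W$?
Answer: $2127$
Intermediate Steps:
$W = -89$ ($W = 103 - 192 = -89$)
$80 - 23 W = 80 - -2047 = 80 + 2047 = 2127$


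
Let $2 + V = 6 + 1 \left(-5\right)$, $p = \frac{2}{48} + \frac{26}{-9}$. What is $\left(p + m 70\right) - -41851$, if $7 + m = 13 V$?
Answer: $\frac{2912267}{72} \approx 40448.0$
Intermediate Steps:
$p = - \frac{205}{72}$ ($p = 2 \cdot \frac{1}{48} + 26 \left(- \frac{1}{9}\right) = \frac{1}{24} - \frac{26}{9} = - \frac{205}{72} \approx -2.8472$)
$V = -1$ ($V = -2 + \left(6 + 1 \left(-5\right)\right) = -2 + \left(6 - 5\right) = -2 + 1 = -1$)
$m = -20$ ($m = -7 + 13 \left(-1\right) = -7 - 13 = -20$)
$\left(p + m 70\right) - -41851 = \left(- \frac{205}{72} - 1400\right) - -41851 = \left(- \frac{205}{72} - 1400\right) + 41851 = - \frac{101005}{72} + 41851 = \frac{2912267}{72}$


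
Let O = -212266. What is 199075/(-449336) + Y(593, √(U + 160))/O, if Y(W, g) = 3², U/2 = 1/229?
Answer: -21130448987/47689377688 ≈ -0.44309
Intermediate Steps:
U = 2/229 ≈ 0.0087336
Y(W, g) = 9
199075/(-449336) + Y(593, √(U + 160))/O = 199075/(-449336) + 9/(-212266) = 199075*(-1/449336) + 9*(-1/212266) = -199075/449336 - 9/212266 = -21130448987/47689377688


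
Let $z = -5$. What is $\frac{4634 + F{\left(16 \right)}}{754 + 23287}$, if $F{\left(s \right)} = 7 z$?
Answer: $\frac{4599}{24041} \approx 0.1913$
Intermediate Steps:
$F{\left(s \right)} = -35$ ($F{\left(s \right)} = 7 \left(-5\right) = -35$)
$\frac{4634 + F{\left(16 \right)}}{754 + 23287} = \frac{4634 - 35}{754 + 23287} = \frac{4599}{24041}$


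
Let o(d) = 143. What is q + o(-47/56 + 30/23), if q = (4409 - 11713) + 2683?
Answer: -4478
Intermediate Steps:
q = -4621 (q = -7304 + 2683 = -4621)
q + o(-47/56 + 30/23) = -4621 + 143 = -4478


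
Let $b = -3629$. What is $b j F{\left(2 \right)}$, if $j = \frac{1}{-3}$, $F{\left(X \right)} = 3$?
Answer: $3629$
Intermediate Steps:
$j = - \frac{1}{3} \approx -0.33333$
$b j F{\left(2 \right)} = - 3629 \left(\left(- \frac{1}{3}\right) 3\right) = \left(-3629\right) \left(-1\right) = 3629$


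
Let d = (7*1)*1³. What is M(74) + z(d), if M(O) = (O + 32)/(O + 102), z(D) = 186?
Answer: 16421/88 ≈ 186.60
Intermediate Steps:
d = 7 (d = 7*1 = 7)
M(O) = (32 + O)/(102 + O)
M(74) + z(d) = (32 + 74)/(102 + 74) + 186 = 106/176 + 186 = (1/176)*106 + 186 = 53/88 + 186 = 16421/88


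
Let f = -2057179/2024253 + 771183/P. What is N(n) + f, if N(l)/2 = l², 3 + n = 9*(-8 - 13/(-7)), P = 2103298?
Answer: 202477307840972075/29803251004758 ≈ 6793.8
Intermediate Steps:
n = -408/7 (n = -3 + 9*(-8 - 13/(-7)) = -3 + 9*(-8 - 13*(-⅐)) = -3 + 9*(-8 + 13/7) = -3 + 9*(-43/7) = -3 - 387/7 = -408/7 ≈ -58.286)
f = -2765790975043/4257607286394 (f = -2057179/2024253 + 771183/2103298 = -2765790975043/4257607286394 ≈ -0.64961)
N(l) = 2*l²
N(n) + f = 2*(-408/7)² - 2765790975043/4257607286394 = 2*(166464/49) - 2765790975043/4257607286394 = 332928/49 - 2765790975043/4257607286394 = 202477307840972075/29803251004758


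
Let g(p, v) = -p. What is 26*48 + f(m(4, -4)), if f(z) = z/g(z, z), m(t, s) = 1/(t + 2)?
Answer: 1247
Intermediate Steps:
m(t, s) = 1/(2 + t)
f(z) = -1 (f(z) = z/((-z)) = z*(-1/z) = -1)
26*48 + f(m(4, -4)) = 26*48 - 1 = 1248 - 1 = 1247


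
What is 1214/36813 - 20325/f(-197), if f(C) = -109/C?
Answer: -147400039999/4012617 ≈ -36734.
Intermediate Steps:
1214/36813 - 20325/f(-197) = 1214/36813 - 20325/((-109/(-197))) = 1214*(1/36813) - 20325/((-109*(-1/197))) = 1214/36813 - 20325/109/197 = 1214/36813 - 20325*197/109 = 1214/36813 - 4004025/109 = -147400039999/4012617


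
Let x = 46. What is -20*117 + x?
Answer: -2294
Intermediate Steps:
-20*117 + x = -20*117 + 46 = -2340 + 46 = -2294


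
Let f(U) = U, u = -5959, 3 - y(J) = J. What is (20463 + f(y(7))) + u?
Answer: 14500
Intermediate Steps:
y(J) = 3 - J
(20463 + f(y(7))) + u = (20463 + (3 - 1*7)) - 5959 = (20463 + (3 - 7)) - 5959 = (20463 - 4) - 5959 = 20459 - 5959 = 14500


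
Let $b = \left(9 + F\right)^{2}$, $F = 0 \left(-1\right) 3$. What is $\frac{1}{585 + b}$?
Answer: $\frac{1}{666} \approx 0.0015015$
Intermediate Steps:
$F = 0$ ($F = 0 \cdot 3 = 0$)
$b = 81$ ($b = \left(9 + 0\right)^{2} = 9^{2} = 81$)
$\frac{1}{585 + b} = \frac{1}{585 + 81} = \frac{1}{666}$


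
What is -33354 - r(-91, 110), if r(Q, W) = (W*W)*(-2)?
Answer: -9154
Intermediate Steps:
r(Q, W) = -2*W² (r(Q, W) = W²*(-2) = -2*W²)
-33354 - r(-91, 110) = -33354 - (-2)*110² = -33354 - (-2)*12100 = -33354 - 1*(-24200) = -33354 + 24200 = -9154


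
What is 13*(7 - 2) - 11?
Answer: 54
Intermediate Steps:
13*(7 - 2) - 11 = 13*5 - 11 = 65 - 11 = 54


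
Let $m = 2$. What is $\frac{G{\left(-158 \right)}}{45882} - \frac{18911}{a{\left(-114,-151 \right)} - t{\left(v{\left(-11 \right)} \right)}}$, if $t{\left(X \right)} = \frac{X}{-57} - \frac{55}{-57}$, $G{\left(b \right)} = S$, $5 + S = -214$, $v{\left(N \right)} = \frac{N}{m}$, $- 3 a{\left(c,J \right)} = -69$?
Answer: $- \frac{32971813649}{38250294} \approx -862.0$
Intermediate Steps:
$a{\left(c,J \right)} = 23$ ($a{\left(c,J \right)} = \left(- \frac{1}{3}\right) \left(-69\right) = 23$)
$v{\left(N \right)} = \frac{N}{2}$
$S = -219$ ($S = -5 - 214 = -219$)
$G{\left(b \right)} = -219$
$t{\left(X \right)} = \frac{55}{57} - \frac{X}{57}$ ($t{\left(X \right)} = X \left(- \frac{1}{57}\right) - - \frac{55}{57} = - \frac{X}{57} + \frac{55}{57} = \frac{55}{57} - \frac{X}{57}$)
$\frac{G{\left(-158 \right)}}{45882} - \frac{18911}{a{\left(-114,-151 \right)} - t{\left(v{\left(-11 \right)} \right)}} = - \frac{219}{45882} - \frac{18911}{23 - \left(\frac{55}{57} - \frac{\frac{1}{2} \left(-11\right)}{57}\right)} = \left(-219\right) \frac{1}{45882} - \frac{18911}{23 - \left(\frac{55}{57} - - \frac{11}{114}\right)} = - \frac{73}{15294} - \frac{18911}{23 - \left(\frac{55}{57} + \frac{11}{114}\right)} = - \frac{73}{15294} - \frac{18911}{23 - \frac{121}{114}} = - \frac{73}{15294} - \frac{18911}{\frac{2501}{114}} = - \frac{73}{15294} - \frac{2155854}{2501} = - \frac{32971813649}{38250294}$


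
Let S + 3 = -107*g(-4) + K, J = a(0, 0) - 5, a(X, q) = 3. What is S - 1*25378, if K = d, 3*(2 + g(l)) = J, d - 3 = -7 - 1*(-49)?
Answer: -75152/3 ≈ -25051.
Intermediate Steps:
d = 45 (d = 3 + (-7 - 1*(-49)) = 3 + (-7 + 49) = 3 + 42 = 45)
J = -2 (J = 3 - 5 = -2)
g(l) = -8/3 (g(l) = -2 + (⅓)*(-2) = -2 - ⅔ = -8/3)
K = 45
S = 982/3 (S = -3 + (-107*(-8/3) + 45) = -3 + (856/3 + 45) = -3 + 991/3 = 982/3 ≈ 327.33)
S - 1*25378 = 982/3 - 1*25378 = 982/3 - 25378 = -75152/3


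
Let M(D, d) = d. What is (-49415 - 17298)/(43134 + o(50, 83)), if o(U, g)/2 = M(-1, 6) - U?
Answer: -66713/43046 ≈ -1.5498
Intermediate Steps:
o(U, g) = 12 - 2*U (o(U, g) = 2*(6 - U) = 12 - 2*U)
(-49415 - 17298)/(43134 + o(50, 83)) = (-49415 - 17298)/(43134 + (12 - 2*50)) = -66713/(43134 + (12 - 100)) = -66713/(43134 - 88) = -66713/43046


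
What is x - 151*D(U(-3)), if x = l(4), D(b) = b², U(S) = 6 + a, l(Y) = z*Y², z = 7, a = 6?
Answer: -21632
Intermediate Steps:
l(Y) = 7*Y²
U(S) = 12 (U(S) = 6 + 6 = 12)
x = 112 (x = 7*4² = 7*16 = 112)
x - 151*D(U(-3)) = 112 - 151*12² = 112 - 151*144 = 112 - 21744 = -21632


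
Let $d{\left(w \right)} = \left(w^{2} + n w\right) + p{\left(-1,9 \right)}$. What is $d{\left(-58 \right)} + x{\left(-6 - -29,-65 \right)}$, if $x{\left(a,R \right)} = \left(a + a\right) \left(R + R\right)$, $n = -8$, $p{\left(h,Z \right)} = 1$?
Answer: $-2151$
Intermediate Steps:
$x{\left(a,R \right)} = 4 R a$ ($x{\left(a,R \right)} = 2 a 2 R = 4 R a$)
$d{\left(w \right)} = 1 + w^{2} - 8 w$ ($d{\left(w \right)} = \left(w^{2} - 8 w\right) + 1 = 1 + w^{2} - 8 w$)
$d{\left(-58 \right)} + x{\left(-6 - -29,-65 \right)} = \left(1 + \left(-58\right)^{2} - -464\right) + 4 \left(-65\right) \left(-6 - -29\right) = \left(1 + 3364 + 464\right) + 4 \left(-65\right) \left(-6 + 29\right) = 3829 + 4 \left(-65\right) 23 = 3829 - 5980 = -2151$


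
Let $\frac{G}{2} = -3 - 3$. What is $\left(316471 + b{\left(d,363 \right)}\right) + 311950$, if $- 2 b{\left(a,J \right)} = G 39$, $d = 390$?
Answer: $628655$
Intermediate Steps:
$G = -12$ ($G = 2 \left(-3 - 3\right) = 2 \left(-6\right) = -12$)
$b{\left(a,J \right)} = 234$ ($b{\left(a,J \right)} = - \frac{\left(-12\right) 39}{2} = \left(- \frac{1}{2}\right) \left(-468\right) = 234$)
$\left(316471 + b{\left(d,363 \right)}\right) + 311950 = \left(316471 + 234\right) + 311950 = 316705 + 311950 = 628655$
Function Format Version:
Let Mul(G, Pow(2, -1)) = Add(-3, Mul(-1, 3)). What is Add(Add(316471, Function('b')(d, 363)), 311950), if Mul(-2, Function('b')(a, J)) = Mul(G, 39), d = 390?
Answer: 628655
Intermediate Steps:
G = -12 (G = Mul(2, Add(-3, Mul(-1, 3))) = Mul(2, Add(-3, -3)) = Mul(2, -6) = -12)
Function('b')(a, J) = 234 (Function('b')(a, J) = Mul(Rational(-1, 2), Mul(-12, 39)) = Mul(Rational(-1, 2), -468) = 234)
Add(Add(316471, Function('b')(d, 363)), 311950) = Add(Add(316471, 234), 311950) = Add(316705, 311950) = 628655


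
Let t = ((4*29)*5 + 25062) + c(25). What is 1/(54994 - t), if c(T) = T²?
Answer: 1/28727 ≈ 3.4810e-5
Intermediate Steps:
t = 26267 (t = ((4*29)*5 + 25062) + 25² = (116*5 + 25062) + 625 = (580 + 25062) + 625 = 25642 + 625 = 26267)
1/(54994 - t) = 1/(54994 - 1*26267) = 1/(54994 - 26267) = 1/28727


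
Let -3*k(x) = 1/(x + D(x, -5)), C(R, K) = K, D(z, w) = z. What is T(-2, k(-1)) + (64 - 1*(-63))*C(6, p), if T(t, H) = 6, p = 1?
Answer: 133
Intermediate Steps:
k(x) = -1/(6*x) (k(x) = -1/(3*(x + x)) = -1/(2*x)/3 = -1/(6*x))
T(-2, k(-1)) + (64 - 1*(-63))*C(6, p) = 6 + (64 - 1*(-63))*1 = 6 + (64 + 63)*1 = 6 + 127*1 = 6 + 127 = 133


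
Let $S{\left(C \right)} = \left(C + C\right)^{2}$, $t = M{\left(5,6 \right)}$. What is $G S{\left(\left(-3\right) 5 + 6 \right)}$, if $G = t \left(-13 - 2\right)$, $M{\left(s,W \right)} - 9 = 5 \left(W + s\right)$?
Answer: $-311040$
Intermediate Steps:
$M{\left(s,W \right)} = 9 + 5 W + 5 s$ ($M{\left(s,W \right)} = 9 + 5 \left(W + s\right) = 9 + \left(5 W + 5 s\right) = 9 + 5 W + 5 s$)
$t = 64$ ($t = 9 + 5 \cdot 6 + 5 \cdot 5 = 9 + 30 + 25 = 64$)
$S{\left(C \right)} = 4 C^{2}$ ($S{\left(C \right)} = \left(2 C\right)^{2} = 4 C^{2}$)
$G = -960$ ($G = 64 \left(-13 - 2\right) = 64 \left(-15\right) = -960$)
$G S{\left(\left(-3\right) 5 + 6 \right)} = - 960 \cdot 4 \left(\left(-3\right) 5 + 6\right)^{2} = - 960 \cdot 4 \left(-15 + 6\right)^{2} = - 960 \cdot 4 \left(-9\right)^{2} = - 960 \cdot 4 \cdot 81 = \left(-960\right) 324 = -311040$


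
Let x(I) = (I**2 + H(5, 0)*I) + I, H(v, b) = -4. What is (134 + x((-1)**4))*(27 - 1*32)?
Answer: -660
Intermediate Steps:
x(I) = I**2 - 3*I (x(I) = (I**2 - 4*I) + I = I**2 - 3*I)
(134 + x((-1)**4))*(27 - 1*32) = (134 + (-1)**4*(-3 + (-1)**4))*(27 - 1*32) = (134 + 1*(-3 + 1))*(27 - 32) = (134 + 1*(-2))*(-5) = (134 - 2)*(-5) = 132*(-5) = -660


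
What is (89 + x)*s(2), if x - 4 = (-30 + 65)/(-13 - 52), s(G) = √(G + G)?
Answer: 2404/13 ≈ 184.92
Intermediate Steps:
s(G) = √2*√G (s(G) = √(2*G) = √2*√G)
x = 45/13 (x = 4 + (-30 + 65)/(-13 - 52) = 4 + 35/(-65) = 4 + 35*(-1/65) = 4 - 7/13 = 45/13 ≈ 3.4615)
(89 + x)*s(2) = (89 + 45/13)*(√2*√2) = (1202/13)*2 = 2404/13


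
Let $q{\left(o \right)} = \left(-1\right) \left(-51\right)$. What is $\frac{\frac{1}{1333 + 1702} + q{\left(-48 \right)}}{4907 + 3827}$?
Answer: $\frac{77393}{13253845} \approx 0.0058393$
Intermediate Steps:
$q{\left(o \right)} = 51$
$\frac{\frac{1}{1333 + 1702} + q{\left(-48 \right)}}{4907 + 3827} = \frac{\frac{1}{1333 + 1702} + 51}{4907 + 3827} = \frac{\frac{1}{3035} + 51}{8734} = \left(\frac{1}{3035} + 51\right) \frac{1}{8734} = \frac{154786}{3035} \cdot \frac{1}{8734} = \frac{77393}{13253845}$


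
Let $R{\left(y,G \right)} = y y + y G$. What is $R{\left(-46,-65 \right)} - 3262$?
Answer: $1844$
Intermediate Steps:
$R{\left(y,G \right)} = y^{2} + G y$
$R{\left(-46,-65 \right)} - 3262 = - 46 \left(-65 - 46\right) - 3262 = \left(-46\right) \left(-111\right) - 3262 = 5106 - 3262 = 1844$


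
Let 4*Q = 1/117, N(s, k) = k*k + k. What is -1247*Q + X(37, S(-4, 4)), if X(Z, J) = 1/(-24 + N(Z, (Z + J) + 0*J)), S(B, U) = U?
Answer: -352823/132444 ≈ -2.6639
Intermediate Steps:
N(s, k) = k + k² (N(s, k) = k² + k = k + k²)
Q = 1/468 (Q = (¼)/117 = (¼)*(1/117) = 1/468 ≈ 0.0021368)
X(Z, J) = 1/(-24 + (J + Z)*(1 + J + Z)) (X(Z, J) = 1/(-24 + ((Z + J) + 0*J)*(1 + ((Z + J) + 0*J))) = 1/(-24 + ((J + Z) + 0)*(1 + ((J + Z) + 0))) = 1/(-24 + (J + Z)*(1 + (J + Z))) = 1/(-24 + (J + Z)*(1 + J + Z)))
-1247*Q + X(37, S(-4, 4)) = -1247*1/468 + 1/(-24 + (4 + 37)*(1 + 4 + 37)) = -1247/468 + 1/(-24 + 41*42) = -1247/468 + 1/(-24 + 1722) = -1247/468 + 1/1698 = -352823/132444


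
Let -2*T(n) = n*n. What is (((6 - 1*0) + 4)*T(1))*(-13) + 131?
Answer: 196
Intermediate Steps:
T(n) = -n²/2 (T(n) = -n*n/2 = -n²/2)
(((6 - 1*0) + 4)*T(1))*(-13) + 131 = (((6 - 1*0) + 4)*(-½*1²))*(-13) + 131 = (((6 + 0) + 4)*(-½*1))*(-13) + 131 = ((6 + 4)*(-½))*(-13) + 131 = (10*(-½))*(-13) + 131 = -5*(-13) + 131 = 65 + 131 = 196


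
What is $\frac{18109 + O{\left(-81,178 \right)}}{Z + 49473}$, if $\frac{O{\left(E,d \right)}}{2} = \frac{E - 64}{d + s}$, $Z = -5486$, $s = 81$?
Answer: $\frac{4689941}{11392633} \approx 0.41166$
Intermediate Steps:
$O{\left(E,d \right)} = \frac{2 \left(-64 + E\right)}{81 + d}$ ($O{\left(E,d \right)} = 2 \frac{E - 64}{d + 81} = 2 \frac{-64 + E}{81 + d} = \frac{2 \left(-64 + E\right)}{81 + d}$)
$\frac{18109 + O{\left(-81,178 \right)}}{Z + 49473} = \frac{18109 + \frac{2 \left(-64 - 81\right)}{81 + 178}}{-5486 + 49473} = \frac{18109 + 2 \cdot \frac{1}{259} \left(-145\right)}{43987} = \left(18109 + 2 \cdot \frac{1}{259} \left(-145\right)\right) \frac{1}{43987} = \left(18109 - \frac{290}{259}\right) \frac{1}{43987} = \frac{4689941}{259} \cdot \frac{1}{43987} = \frac{4689941}{11392633}$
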